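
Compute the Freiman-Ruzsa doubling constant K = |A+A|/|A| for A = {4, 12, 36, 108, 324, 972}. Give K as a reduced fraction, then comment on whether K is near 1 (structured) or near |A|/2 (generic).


|A| = 6.
Compute A + A by enumerating all 36 pairs.
A + A = {8, 16, 24, 40, 48, 72, 112, 120, 144, 216, 328, 336, 360, 432, 648, 976, 984, 1008, 1080, 1296, 1944}, so |A + A| = 21.
K = |A + A| / |A| = 21/6 = 7/2 ≈ 3.5000.
Reference: AP of size 6 gives K = 11/6 ≈ 1.8333; a fully generic set of size 6 gives K ≈ 3.5000.

|A| = 6, |A + A| = 21, K = 21/6 = 7/2.


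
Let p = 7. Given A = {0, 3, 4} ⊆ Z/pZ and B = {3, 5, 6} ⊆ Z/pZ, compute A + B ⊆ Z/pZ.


Work in Z/7Z: reduce every sum a + b modulo 7.
Enumerate all 9 pairs:
a = 0: 0+3=3, 0+5=5, 0+6=6
a = 3: 3+3=6, 3+5=1, 3+6=2
a = 4: 4+3=0, 4+5=2, 4+6=3
Distinct residues collected: {0, 1, 2, 3, 5, 6}
|A + B| = 6 (out of 7 total residues).

A + B = {0, 1, 2, 3, 5, 6}


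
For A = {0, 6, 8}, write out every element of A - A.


A - A = {a - a' : a, a' ∈ A}.
Compute a - a' for each ordered pair (a, a'):
a = 0: 0-0=0, 0-6=-6, 0-8=-8
a = 6: 6-0=6, 6-6=0, 6-8=-2
a = 8: 8-0=8, 8-6=2, 8-8=0
Collecting distinct values (and noting 0 appears from a-a):
A - A = {-8, -6, -2, 0, 2, 6, 8}
|A - A| = 7

A - A = {-8, -6, -2, 0, 2, 6, 8}


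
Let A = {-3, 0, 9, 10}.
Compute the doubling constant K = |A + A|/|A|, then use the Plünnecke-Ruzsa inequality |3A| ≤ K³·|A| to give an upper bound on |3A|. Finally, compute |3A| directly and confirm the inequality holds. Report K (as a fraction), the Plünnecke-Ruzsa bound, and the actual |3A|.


|A| = 4.
Step 1: Compute A + A by enumerating all 16 pairs.
A + A = {-6, -3, 0, 6, 7, 9, 10, 18, 19, 20}, so |A + A| = 10.
Step 2: Doubling constant K = |A + A|/|A| = 10/4 = 10/4 ≈ 2.5000.
Step 3: Plünnecke-Ruzsa gives |3A| ≤ K³·|A| = (2.5000)³ · 4 ≈ 62.5000.
Step 4: Compute 3A = A + A + A directly by enumerating all triples (a,b,c) ∈ A³; |3A| = 20.
Step 5: Check 20 ≤ 62.5000? Yes ✓.

K = 10/4, Plünnecke-Ruzsa bound K³|A| ≈ 62.5000, |3A| = 20, inequality holds.


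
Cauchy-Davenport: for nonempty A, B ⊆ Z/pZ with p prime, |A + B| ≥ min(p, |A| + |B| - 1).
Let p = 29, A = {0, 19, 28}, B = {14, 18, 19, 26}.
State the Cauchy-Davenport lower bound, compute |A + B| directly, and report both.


Cauchy-Davenport: |A + B| ≥ min(p, |A| + |B| - 1) for A, B nonempty in Z/pZ.
|A| = 3, |B| = 4, p = 29.
CD lower bound = min(29, 3 + 4 - 1) = min(29, 6) = 6.
Compute A + B mod 29 directly:
a = 0: 0+14=14, 0+18=18, 0+19=19, 0+26=26
a = 19: 19+14=4, 19+18=8, 19+19=9, 19+26=16
a = 28: 28+14=13, 28+18=17, 28+19=18, 28+26=25
A + B = {4, 8, 9, 13, 14, 16, 17, 18, 19, 25, 26}, so |A + B| = 11.
Verify: 11 ≥ 6? Yes ✓.

CD lower bound = 6, actual |A + B| = 11.


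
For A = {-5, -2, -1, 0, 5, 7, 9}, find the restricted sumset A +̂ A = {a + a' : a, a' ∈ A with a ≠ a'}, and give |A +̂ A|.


Restricted sumset: A +̂ A = {a + a' : a ∈ A, a' ∈ A, a ≠ a'}.
Equivalently, take A + A and drop any sum 2a that is achievable ONLY as a + a for a ∈ A (i.e. sums representable only with equal summands).
Enumerate pairs (a, a') with a < a' (symmetric, so each unordered pair gives one sum; this covers all a ≠ a'):
  -5 + -2 = -7
  -5 + -1 = -6
  -5 + 0 = -5
  -5 + 5 = 0
  -5 + 7 = 2
  -5 + 9 = 4
  -2 + -1 = -3
  -2 + 0 = -2
  -2 + 5 = 3
  -2 + 7 = 5
  -2 + 9 = 7
  -1 + 0 = -1
  -1 + 5 = 4
  -1 + 7 = 6
  -1 + 9 = 8
  0 + 5 = 5
  0 + 7 = 7
  0 + 9 = 9
  5 + 7 = 12
  5 + 9 = 14
  7 + 9 = 16
Collected distinct sums: {-7, -6, -5, -3, -2, -1, 0, 2, 3, 4, 5, 6, 7, 8, 9, 12, 14, 16}
|A +̂ A| = 18
(Reference bound: |A +̂ A| ≥ 2|A| - 3 for |A| ≥ 2, with |A| = 7 giving ≥ 11.)

|A +̂ A| = 18


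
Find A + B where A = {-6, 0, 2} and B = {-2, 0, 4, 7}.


A + B = {a + b : a ∈ A, b ∈ B}.
Enumerate all |A|·|B| = 3·4 = 12 pairs (a, b) and collect distinct sums.
a = -6: -6+-2=-8, -6+0=-6, -6+4=-2, -6+7=1
a = 0: 0+-2=-2, 0+0=0, 0+4=4, 0+7=7
a = 2: 2+-2=0, 2+0=2, 2+4=6, 2+7=9
Collecting distinct sums: A + B = {-8, -6, -2, 0, 1, 2, 4, 6, 7, 9}
|A + B| = 10

A + B = {-8, -6, -2, 0, 1, 2, 4, 6, 7, 9}


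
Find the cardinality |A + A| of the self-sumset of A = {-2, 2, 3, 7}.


A + A = {a + a' : a, a' ∈ A}; |A| = 4.
General bounds: 2|A| - 1 ≤ |A + A| ≤ |A|(|A|+1)/2, i.e. 7 ≤ |A + A| ≤ 10.
Lower bound 2|A|-1 is attained iff A is an arithmetic progression.
Enumerate sums a + a' for a ≤ a' (symmetric, so this suffices):
a = -2: -2+-2=-4, -2+2=0, -2+3=1, -2+7=5
a = 2: 2+2=4, 2+3=5, 2+7=9
a = 3: 3+3=6, 3+7=10
a = 7: 7+7=14
Distinct sums: {-4, 0, 1, 4, 5, 6, 9, 10, 14}
|A + A| = 9

|A + A| = 9


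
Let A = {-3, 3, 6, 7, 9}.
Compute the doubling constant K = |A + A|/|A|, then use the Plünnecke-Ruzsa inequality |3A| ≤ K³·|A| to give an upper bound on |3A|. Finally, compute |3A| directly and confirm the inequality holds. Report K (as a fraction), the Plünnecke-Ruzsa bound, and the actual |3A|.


|A| = 5.
Step 1: Compute A + A by enumerating all 25 pairs.
A + A = {-6, 0, 3, 4, 6, 9, 10, 12, 13, 14, 15, 16, 18}, so |A + A| = 13.
Step 2: Doubling constant K = |A + A|/|A| = 13/5 = 13/5 ≈ 2.6000.
Step 3: Plünnecke-Ruzsa gives |3A| ≤ K³·|A| = (2.6000)³ · 5 ≈ 87.8800.
Step 4: Compute 3A = A + A + A directly by enumerating all triples (a,b,c) ∈ A³; |3A| = 24.
Step 5: Check 24 ≤ 87.8800? Yes ✓.

K = 13/5, Plünnecke-Ruzsa bound K³|A| ≈ 87.8800, |3A| = 24, inequality holds.


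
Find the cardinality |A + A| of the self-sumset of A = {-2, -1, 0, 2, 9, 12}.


A + A = {a + a' : a, a' ∈ A}; |A| = 6.
General bounds: 2|A| - 1 ≤ |A + A| ≤ |A|(|A|+1)/2, i.e. 11 ≤ |A + A| ≤ 21.
Lower bound 2|A|-1 is attained iff A is an arithmetic progression.
Enumerate sums a + a' for a ≤ a' (symmetric, so this suffices):
a = -2: -2+-2=-4, -2+-1=-3, -2+0=-2, -2+2=0, -2+9=7, -2+12=10
a = -1: -1+-1=-2, -1+0=-1, -1+2=1, -1+9=8, -1+12=11
a = 0: 0+0=0, 0+2=2, 0+9=9, 0+12=12
a = 2: 2+2=4, 2+9=11, 2+12=14
a = 9: 9+9=18, 9+12=21
a = 12: 12+12=24
Distinct sums: {-4, -3, -2, -1, 0, 1, 2, 4, 7, 8, 9, 10, 11, 12, 14, 18, 21, 24}
|A + A| = 18

|A + A| = 18


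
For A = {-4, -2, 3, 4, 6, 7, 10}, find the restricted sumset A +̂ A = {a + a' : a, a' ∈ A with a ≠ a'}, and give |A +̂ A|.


Restricted sumset: A +̂ A = {a + a' : a ∈ A, a' ∈ A, a ≠ a'}.
Equivalently, take A + A and drop any sum 2a that is achievable ONLY as a + a for a ∈ A (i.e. sums representable only with equal summands).
Enumerate pairs (a, a') with a < a' (symmetric, so each unordered pair gives one sum; this covers all a ≠ a'):
  -4 + -2 = -6
  -4 + 3 = -1
  -4 + 4 = 0
  -4 + 6 = 2
  -4 + 7 = 3
  -4 + 10 = 6
  -2 + 3 = 1
  -2 + 4 = 2
  -2 + 6 = 4
  -2 + 7 = 5
  -2 + 10 = 8
  3 + 4 = 7
  3 + 6 = 9
  3 + 7 = 10
  3 + 10 = 13
  4 + 6 = 10
  4 + 7 = 11
  4 + 10 = 14
  6 + 7 = 13
  6 + 10 = 16
  7 + 10 = 17
Collected distinct sums: {-6, -1, 0, 1, 2, 3, 4, 5, 6, 7, 8, 9, 10, 11, 13, 14, 16, 17}
|A +̂ A| = 18
(Reference bound: |A +̂ A| ≥ 2|A| - 3 for |A| ≥ 2, with |A| = 7 giving ≥ 11.)

|A +̂ A| = 18


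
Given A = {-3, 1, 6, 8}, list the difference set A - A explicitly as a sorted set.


A - A = {a - a' : a, a' ∈ A}.
Compute a - a' for each ordered pair (a, a'):
a = -3: -3--3=0, -3-1=-4, -3-6=-9, -3-8=-11
a = 1: 1--3=4, 1-1=0, 1-6=-5, 1-8=-7
a = 6: 6--3=9, 6-1=5, 6-6=0, 6-8=-2
a = 8: 8--3=11, 8-1=7, 8-6=2, 8-8=0
Collecting distinct values (and noting 0 appears from a-a):
A - A = {-11, -9, -7, -5, -4, -2, 0, 2, 4, 5, 7, 9, 11}
|A - A| = 13

A - A = {-11, -9, -7, -5, -4, -2, 0, 2, 4, 5, 7, 9, 11}


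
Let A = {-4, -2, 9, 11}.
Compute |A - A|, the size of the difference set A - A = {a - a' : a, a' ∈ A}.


A - A = {a - a' : a, a' ∈ A}; |A| = 4.
Bounds: 2|A|-1 ≤ |A - A| ≤ |A|² - |A| + 1, i.e. 7 ≤ |A - A| ≤ 13.
Note: 0 ∈ A - A always (from a - a). The set is symmetric: if d ∈ A - A then -d ∈ A - A.
Enumerate nonzero differences d = a - a' with a > a' (then include -d):
Positive differences: {2, 11, 13, 15}
Full difference set: {0} ∪ (positive diffs) ∪ (negative diffs).
|A - A| = 1 + 2·4 = 9 (matches direct enumeration: 9).

|A - A| = 9


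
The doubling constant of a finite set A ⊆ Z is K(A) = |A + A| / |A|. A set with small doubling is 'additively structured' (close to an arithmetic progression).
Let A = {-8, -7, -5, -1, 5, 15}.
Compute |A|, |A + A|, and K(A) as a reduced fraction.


|A| = 6.
Compute A + A by enumerating all 36 pairs.
A + A = {-16, -15, -14, -13, -12, -10, -9, -8, -6, -3, -2, 0, 4, 7, 8, 10, 14, 20, 30}, so |A + A| = 19.
K = |A + A| / |A| = 19/6 (already in lowest terms) ≈ 3.1667.
Reference: AP of size 6 gives K = 11/6 ≈ 1.8333; a fully generic set of size 6 gives K ≈ 3.5000.

|A| = 6, |A + A| = 19, K = 19/6.


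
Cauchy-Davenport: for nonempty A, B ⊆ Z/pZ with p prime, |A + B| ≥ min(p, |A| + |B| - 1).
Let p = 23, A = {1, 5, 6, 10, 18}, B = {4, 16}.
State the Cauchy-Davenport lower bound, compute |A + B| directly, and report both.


Cauchy-Davenport: |A + B| ≥ min(p, |A| + |B| - 1) for A, B nonempty in Z/pZ.
|A| = 5, |B| = 2, p = 23.
CD lower bound = min(23, 5 + 2 - 1) = min(23, 6) = 6.
Compute A + B mod 23 directly:
a = 1: 1+4=5, 1+16=17
a = 5: 5+4=9, 5+16=21
a = 6: 6+4=10, 6+16=22
a = 10: 10+4=14, 10+16=3
a = 18: 18+4=22, 18+16=11
A + B = {3, 5, 9, 10, 11, 14, 17, 21, 22}, so |A + B| = 9.
Verify: 9 ≥ 6? Yes ✓.

CD lower bound = 6, actual |A + B| = 9.


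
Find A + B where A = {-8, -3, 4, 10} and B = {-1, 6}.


A + B = {a + b : a ∈ A, b ∈ B}.
Enumerate all |A|·|B| = 4·2 = 8 pairs (a, b) and collect distinct sums.
a = -8: -8+-1=-9, -8+6=-2
a = -3: -3+-1=-4, -3+6=3
a = 4: 4+-1=3, 4+6=10
a = 10: 10+-1=9, 10+6=16
Collecting distinct sums: A + B = {-9, -4, -2, 3, 9, 10, 16}
|A + B| = 7

A + B = {-9, -4, -2, 3, 9, 10, 16}


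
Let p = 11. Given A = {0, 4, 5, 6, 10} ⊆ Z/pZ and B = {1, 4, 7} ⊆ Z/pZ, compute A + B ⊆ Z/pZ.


Work in Z/11Z: reduce every sum a + b modulo 11.
Enumerate all 15 pairs:
a = 0: 0+1=1, 0+4=4, 0+7=7
a = 4: 4+1=5, 4+4=8, 4+7=0
a = 5: 5+1=6, 5+4=9, 5+7=1
a = 6: 6+1=7, 6+4=10, 6+7=2
a = 10: 10+1=0, 10+4=3, 10+7=6
Distinct residues collected: {0, 1, 2, 3, 4, 5, 6, 7, 8, 9, 10}
|A + B| = 11 (out of 11 total residues).

A + B = {0, 1, 2, 3, 4, 5, 6, 7, 8, 9, 10}


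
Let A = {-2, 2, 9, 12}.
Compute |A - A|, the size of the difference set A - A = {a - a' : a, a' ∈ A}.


A - A = {a - a' : a, a' ∈ A}; |A| = 4.
Bounds: 2|A|-1 ≤ |A - A| ≤ |A|² - |A| + 1, i.e. 7 ≤ |A - A| ≤ 13.
Note: 0 ∈ A - A always (from a - a). The set is symmetric: if d ∈ A - A then -d ∈ A - A.
Enumerate nonzero differences d = a - a' with a > a' (then include -d):
Positive differences: {3, 4, 7, 10, 11, 14}
Full difference set: {0} ∪ (positive diffs) ∪ (negative diffs).
|A - A| = 1 + 2·6 = 13 (matches direct enumeration: 13).

|A - A| = 13


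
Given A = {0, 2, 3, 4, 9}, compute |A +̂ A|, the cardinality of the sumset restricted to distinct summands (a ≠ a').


Restricted sumset: A +̂ A = {a + a' : a ∈ A, a' ∈ A, a ≠ a'}.
Equivalently, take A + A and drop any sum 2a that is achievable ONLY as a + a for a ∈ A (i.e. sums representable only with equal summands).
Enumerate pairs (a, a') with a < a' (symmetric, so each unordered pair gives one sum; this covers all a ≠ a'):
  0 + 2 = 2
  0 + 3 = 3
  0 + 4 = 4
  0 + 9 = 9
  2 + 3 = 5
  2 + 4 = 6
  2 + 9 = 11
  3 + 4 = 7
  3 + 9 = 12
  4 + 9 = 13
Collected distinct sums: {2, 3, 4, 5, 6, 7, 9, 11, 12, 13}
|A +̂ A| = 10
(Reference bound: |A +̂ A| ≥ 2|A| - 3 for |A| ≥ 2, with |A| = 5 giving ≥ 7.)

|A +̂ A| = 10


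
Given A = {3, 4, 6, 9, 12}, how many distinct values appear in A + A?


A + A = {a + a' : a, a' ∈ A}; |A| = 5.
General bounds: 2|A| - 1 ≤ |A + A| ≤ |A|(|A|+1)/2, i.e. 9 ≤ |A + A| ≤ 15.
Lower bound 2|A|-1 is attained iff A is an arithmetic progression.
Enumerate sums a + a' for a ≤ a' (symmetric, so this suffices):
a = 3: 3+3=6, 3+4=7, 3+6=9, 3+9=12, 3+12=15
a = 4: 4+4=8, 4+6=10, 4+9=13, 4+12=16
a = 6: 6+6=12, 6+9=15, 6+12=18
a = 9: 9+9=18, 9+12=21
a = 12: 12+12=24
Distinct sums: {6, 7, 8, 9, 10, 12, 13, 15, 16, 18, 21, 24}
|A + A| = 12

|A + A| = 12


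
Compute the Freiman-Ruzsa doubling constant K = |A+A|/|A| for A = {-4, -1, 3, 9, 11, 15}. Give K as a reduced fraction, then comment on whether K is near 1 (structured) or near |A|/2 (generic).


|A| = 6.
Compute A + A by enumerating all 36 pairs.
A + A = {-8, -5, -2, -1, 2, 5, 6, 7, 8, 10, 11, 12, 14, 18, 20, 22, 24, 26, 30}, so |A + A| = 19.
K = |A + A| / |A| = 19/6 (already in lowest terms) ≈ 3.1667.
Reference: AP of size 6 gives K = 11/6 ≈ 1.8333; a fully generic set of size 6 gives K ≈ 3.5000.

|A| = 6, |A + A| = 19, K = 19/6.


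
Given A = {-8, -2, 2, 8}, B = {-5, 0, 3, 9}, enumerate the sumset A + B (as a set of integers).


A + B = {a + b : a ∈ A, b ∈ B}.
Enumerate all |A|·|B| = 4·4 = 16 pairs (a, b) and collect distinct sums.
a = -8: -8+-5=-13, -8+0=-8, -8+3=-5, -8+9=1
a = -2: -2+-5=-7, -2+0=-2, -2+3=1, -2+9=7
a = 2: 2+-5=-3, 2+0=2, 2+3=5, 2+9=11
a = 8: 8+-5=3, 8+0=8, 8+3=11, 8+9=17
Collecting distinct sums: A + B = {-13, -8, -7, -5, -3, -2, 1, 2, 3, 5, 7, 8, 11, 17}
|A + B| = 14

A + B = {-13, -8, -7, -5, -3, -2, 1, 2, 3, 5, 7, 8, 11, 17}


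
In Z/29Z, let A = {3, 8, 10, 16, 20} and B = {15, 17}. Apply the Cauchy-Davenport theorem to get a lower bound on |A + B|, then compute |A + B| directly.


Cauchy-Davenport: |A + B| ≥ min(p, |A| + |B| - 1) for A, B nonempty in Z/pZ.
|A| = 5, |B| = 2, p = 29.
CD lower bound = min(29, 5 + 2 - 1) = min(29, 6) = 6.
Compute A + B mod 29 directly:
a = 3: 3+15=18, 3+17=20
a = 8: 8+15=23, 8+17=25
a = 10: 10+15=25, 10+17=27
a = 16: 16+15=2, 16+17=4
a = 20: 20+15=6, 20+17=8
A + B = {2, 4, 6, 8, 18, 20, 23, 25, 27}, so |A + B| = 9.
Verify: 9 ≥ 6? Yes ✓.

CD lower bound = 6, actual |A + B| = 9.


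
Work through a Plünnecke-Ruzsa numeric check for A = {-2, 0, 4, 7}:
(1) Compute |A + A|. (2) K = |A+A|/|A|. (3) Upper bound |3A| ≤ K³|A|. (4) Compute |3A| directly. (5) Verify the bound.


|A| = 4.
Step 1: Compute A + A by enumerating all 16 pairs.
A + A = {-4, -2, 0, 2, 4, 5, 7, 8, 11, 14}, so |A + A| = 10.
Step 2: Doubling constant K = |A + A|/|A| = 10/4 = 10/4 ≈ 2.5000.
Step 3: Plünnecke-Ruzsa gives |3A| ≤ K³·|A| = (2.5000)³ · 4 ≈ 62.5000.
Step 4: Compute 3A = A + A + A directly by enumerating all triples (a,b,c) ∈ A³; |3A| = 18.
Step 5: Check 18 ≤ 62.5000? Yes ✓.

K = 10/4, Plünnecke-Ruzsa bound K³|A| ≈ 62.5000, |3A| = 18, inequality holds.


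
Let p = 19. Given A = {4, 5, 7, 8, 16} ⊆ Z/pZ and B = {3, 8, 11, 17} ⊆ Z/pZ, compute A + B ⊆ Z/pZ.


Work in Z/19Z: reduce every sum a + b modulo 19.
Enumerate all 20 pairs:
a = 4: 4+3=7, 4+8=12, 4+11=15, 4+17=2
a = 5: 5+3=8, 5+8=13, 5+11=16, 5+17=3
a = 7: 7+3=10, 7+8=15, 7+11=18, 7+17=5
a = 8: 8+3=11, 8+8=16, 8+11=0, 8+17=6
a = 16: 16+3=0, 16+8=5, 16+11=8, 16+17=14
Distinct residues collected: {0, 2, 3, 5, 6, 7, 8, 10, 11, 12, 13, 14, 15, 16, 18}
|A + B| = 15 (out of 19 total residues).

A + B = {0, 2, 3, 5, 6, 7, 8, 10, 11, 12, 13, 14, 15, 16, 18}


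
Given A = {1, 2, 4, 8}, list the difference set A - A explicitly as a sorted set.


A - A = {a - a' : a, a' ∈ A}.
Compute a - a' for each ordered pair (a, a'):
a = 1: 1-1=0, 1-2=-1, 1-4=-3, 1-8=-7
a = 2: 2-1=1, 2-2=0, 2-4=-2, 2-8=-6
a = 4: 4-1=3, 4-2=2, 4-4=0, 4-8=-4
a = 8: 8-1=7, 8-2=6, 8-4=4, 8-8=0
Collecting distinct values (and noting 0 appears from a-a):
A - A = {-7, -6, -4, -3, -2, -1, 0, 1, 2, 3, 4, 6, 7}
|A - A| = 13

A - A = {-7, -6, -4, -3, -2, -1, 0, 1, 2, 3, 4, 6, 7}


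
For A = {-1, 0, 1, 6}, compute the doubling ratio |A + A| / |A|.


|A| = 4.
Compute A + A by enumerating all 16 pairs.
A + A = {-2, -1, 0, 1, 2, 5, 6, 7, 12}, so |A + A| = 9.
K = |A + A| / |A| = 9/4 (already in lowest terms) ≈ 2.2500.
Reference: AP of size 4 gives K = 7/4 ≈ 1.7500; a fully generic set of size 4 gives K ≈ 2.5000.

|A| = 4, |A + A| = 9, K = 9/4.


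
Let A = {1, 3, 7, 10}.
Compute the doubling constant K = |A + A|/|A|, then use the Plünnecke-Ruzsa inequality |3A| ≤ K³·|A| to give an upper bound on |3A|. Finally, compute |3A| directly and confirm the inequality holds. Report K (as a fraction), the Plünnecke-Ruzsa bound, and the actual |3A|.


|A| = 4.
Step 1: Compute A + A by enumerating all 16 pairs.
A + A = {2, 4, 6, 8, 10, 11, 13, 14, 17, 20}, so |A + A| = 10.
Step 2: Doubling constant K = |A + A|/|A| = 10/4 = 10/4 ≈ 2.5000.
Step 3: Plünnecke-Ruzsa gives |3A| ≤ K³·|A| = (2.5000)³ · 4 ≈ 62.5000.
Step 4: Compute 3A = A + A + A directly by enumerating all triples (a,b,c) ∈ A³; |3A| = 18.
Step 5: Check 18 ≤ 62.5000? Yes ✓.

K = 10/4, Plünnecke-Ruzsa bound K³|A| ≈ 62.5000, |3A| = 18, inequality holds.


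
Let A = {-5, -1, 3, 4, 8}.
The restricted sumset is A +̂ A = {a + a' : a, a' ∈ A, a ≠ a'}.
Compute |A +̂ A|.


Restricted sumset: A +̂ A = {a + a' : a ∈ A, a' ∈ A, a ≠ a'}.
Equivalently, take A + A and drop any sum 2a that is achievable ONLY as a + a for a ∈ A (i.e. sums representable only with equal summands).
Enumerate pairs (a, a') with a < a' (symmetric, so each unordered pair gives one sum; this covers all a ≠ a'):
  -5 + -1 = -6
  -5 + 3 = -2
  -5 + 4 = -1
  -5 + 8 = 3
  -1 + 3 = 2
  -1 + 4 = 3
  -1 + 8 = 7
  3 + 4 = 7
  3 + 8 = 11
  4 + 8 = 12
Collected distinct sums: {-6, -2, -1, 2, 3, 7, 11, 12}
|A +̂ A| = 8
(Reference bound: |A +̂ A| ≥ 2|A| - 3 for |A| ≥ 2, with |A| = 5 giving ≥ 7.)

|A +̂ A| = 8


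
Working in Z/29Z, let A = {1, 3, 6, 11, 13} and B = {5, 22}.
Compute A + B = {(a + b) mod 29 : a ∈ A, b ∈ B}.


Work in Z/29Z: reduce every sum a + b modulo 29.
Enumerate all 10 pairs:
a = 1: 1+5=6, 1+22=23
a = 3: 3+5=8, 3+22=25
a = 6: 6+5=11, 6+22=28
a = 11: 11+5=16, 11+22=4
a = 13: 13+5=18, 13+22=6
Distinct residues collected: {4, 6, 8, 11, 16, 18, 23, 25, 28}
|A + B| = 9 (out of 29 total residues).

A + B = {4, 6, 8, 11, 16, 18, 23, 25, 28}


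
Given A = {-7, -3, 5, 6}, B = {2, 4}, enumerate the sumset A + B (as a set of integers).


A + B = {a + b : a ∈ A, b ∈ B}.
Enumerate all |A|·|B| = 4·2 = 8 pairs (a, b) and collect distinct sums.
a = -7: -7+2=-5, -7+4=-3
a = -3: -3+2=-1, -3+4=1
a = 5: 5+2=7, 5+4=9
a = 6: 6+2=8, 6+4=10
Collecting distinct sums: A + B = {-5, -3, -1, 1, 7, 8, 9, 10}
|A + B| = 8

A + B = {-5, -3, -1, 1, 7, 8, 9, 10}


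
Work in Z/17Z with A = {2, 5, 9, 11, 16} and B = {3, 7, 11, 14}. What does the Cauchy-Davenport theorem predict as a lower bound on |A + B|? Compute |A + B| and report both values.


Cauchy-Davenport: |A + B| ≥ min(p, |A| + |B| - 1) for A, B nonempty in Z/pZ.
|A| = 5, |B| = 4, p = 17.
CD lower bound = min(17, 5 + 4 - 1) = min(17, 8) = 8.
Compute A + B mod 17 directly:
a = 2: 2+3=5, 2+7=9, 2+11=13, 2+14=16
a = 5: 5+3=8, 5+7=12, 5+11=16, 5+14=2
a = 9: 9+3=12, 9+7=16, 9+11=3, 9+14=6
a = 11: 11+3=14, 11+7=1, 11+11=5, 11+14=8
a = 16: 16+3=2, 16+7=6, 16+11=10, 16+14=13
A + B = {1, 2, 3, 5, 6, 8, 9, 10, 12, 13, 14, 16}, so |A + B| = 12.
Verify: 12 ≥ 8? Yes ✓.

CD lower bound = 8, actual |A + B| = 12.


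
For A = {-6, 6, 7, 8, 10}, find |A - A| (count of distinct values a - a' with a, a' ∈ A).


A - A = {a - a' : a, a' ∈ A}; |A| = 5.
Bounds: 2|A|-1 ≤ |A - A| ≤ |A|² - |A| + 1, i.e. 9 ≤ |A - A| ≤ 21.
Note: 0 ∈ A - A always (from a - a). The set is symmetric: if d ∈ A - A then -d ∈ A - A.
Enumerate nonzero differences d = a - a' with a > a' (then include -d):
Positive differences: {1, 2, 3, 4, 12, 13, 14, 16}
Full difference set: {0} ∪ (positive diffs) ∪ (negative diffs).
|A - A| = 1 + 2·8 = 17 (matches direct enumeration: 17).

|A - A| = 17


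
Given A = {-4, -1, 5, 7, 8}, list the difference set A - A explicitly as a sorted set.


A - A = {a - a' : a, a' ∈ A}.
Compute a - a' for each ordered pair (a, a'):
a = -4: -4--4=0, -4--1=-3, -4-5=-9, -4-7=-11, -4-8=-12
a = -1: -1--4=3, -1--1=0, -1-5=-6, -1-7=-8, -1-8=-9
a = 5: 5--4=9, 5--1=6, 5-5=0, 5-7=-2, 5-8=-3
a = 7: 7--4=11, 7--1=8, 7-5=2, 7-7=0, 7-8=-1
a = 8: 8--4=12, 8--1=9, 8-5=3, 8-7=1, 8-8=0
Collecting distinct values (and noting 0 appears from a-a):
A - A = {-12, -11, -9, -8, -6, -3, -2, -1, 0, 1, 2, 3, 6, 8, 9, 11, 12}
|A - A| = 17

A - A = {-12, -11, -9, -8, -6, -3, -2, -1, 0, 1, 2, 3, 6, 8, 9, 11, 12}


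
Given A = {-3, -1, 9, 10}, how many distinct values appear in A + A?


A + A = {a + a' : a, a' ∈ A}; |A| = 4.
General bounds: 2|A| - 1 ≤ |A + A| ≤ |A|(|A|+1)/2, i.e. 7 ≤ |A + A| ≤ 10.
Lower bound 2|A|-1 is attained iff A is an arithmetic progression.
Enumerate sums a + a' for a ≤ a' (symmetric, so this suffices):
a = -3: -3+-3=-6, -3+-1=-4, -3+9=6, -3+10=7
a = -1: -1+-1=-2, -1+9=8, -1+10=9
a = 9: 9+9=18, 9+10=19
a = 10: 10+10=20
Distinct sums: {-6, -4, -2, 6, 7, 8, 9, 18, 19, 20}
|A + A| = 10

|A + A| = 10


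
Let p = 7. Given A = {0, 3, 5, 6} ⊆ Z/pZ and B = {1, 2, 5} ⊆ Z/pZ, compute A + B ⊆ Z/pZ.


Work in Z/7Z: reduce every sum a + b modulo 7.
Enumerate all 12 pairs:
a = 0: 0+1=1, 0+2=2, 0+5=5
a = 3: 3+1=4, 3+2=5, 3+5=1
a = 5: 5+1=6, 5+2=0, 5+5=3
a = 6: 6+1=0, 6+2=1, 6+5=4
Distinct residues collected: {0, 1, 2, 3, 4, 5, 6}
|A + B| = 7 (out of 7 total residues).

A + B = {0, 1, 2, 3, 4, 5, 6}


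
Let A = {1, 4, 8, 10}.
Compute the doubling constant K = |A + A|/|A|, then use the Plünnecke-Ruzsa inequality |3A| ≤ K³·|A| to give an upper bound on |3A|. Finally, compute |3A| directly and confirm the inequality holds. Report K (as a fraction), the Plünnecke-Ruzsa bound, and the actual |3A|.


|A| = 4.
Step 1: Compute A + A by enumerating all 16 pairs.
A + A = {2, 5, 8, 9, 11, 12, 14, 16, 18, 20}, so |A + A| = 10.
Step 2: Doubling constant K = |A + A|/|A| = 10/4 = 10/4 ≈ 2.5000.
Step 3: Plünnecke-Ruzsa gives |3A| ≤ K³·|A| = (2.5000)³ · 4 ≈ 62.5000.
Step 4: Compute 3A = A + A + A directly by enumerating all triples (a,b,c) ∈ A³; |3A| = 18.
Step 5: Check 18 ≤ 62.5000? Yes ✓.

K = 10/4, Plünnecke-Ruzsa bound K³|A| ≈ 62.5000, |3A| = 18, inequality holds.


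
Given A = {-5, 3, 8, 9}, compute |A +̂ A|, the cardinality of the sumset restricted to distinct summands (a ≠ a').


Restricted sumset: A +̂ A = {a + a' : a ∈ A, a' ∈ A, a ≠ a'}.
Equivalently, take A + A and drop any sum 2a that is achievable ONLY as a + a for a ∈ A (i.e. sums representable only with equal summands).
Enumerate pairs (a, a') with a < a' (symmetric, so each unordered pair gives one sum; this covers all a ≠ a'):
  -5 + 3 = -2
  -5 + 8 = 3
  -5 + 9 = 4
  3 + 8 = 11
  3 + 9 = 12
  8 + 9 = 17
Collected distinct sums: {-2, 3, 4, 11, 12, 17}
|A +̂ A| = 6
(Reference bound: |A +̂ A| ≥ 2|A| - 3 for |A| ≥ 2, with |A| = 4 giving ≥ 5.)

|A +̂ A| = 6


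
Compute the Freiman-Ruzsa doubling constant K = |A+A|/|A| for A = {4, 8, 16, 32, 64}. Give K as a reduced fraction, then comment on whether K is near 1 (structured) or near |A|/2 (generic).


|A| = 5.
Compute A + A by enumerating all 25 pairs.
A + A = {8, 12, 16, 20, 24, 32, 36, 40, 48, 64, 68, 72, 80, 96, 128}, so |A + A| = 15.
K = |A + A| / |A| = 15/5 = 3/1 ≈ 3.0000.
Reference: AP of size 5 gives K = 9/5 ≈ 1.8000; a fully generic set of size 5 gives K ≈ 3.0000.

|A| = 5, |A + A| = 15, K = 15/5 = 3/1.


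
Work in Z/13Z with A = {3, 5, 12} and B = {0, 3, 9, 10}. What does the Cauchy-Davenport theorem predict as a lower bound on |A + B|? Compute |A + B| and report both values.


Cauchy-Davenport: |A + B| ≥ min(p, |A| + |B| - 1) for A, B nonempty in Z/pZ.
|A| = 3, |B| = 4, p = 13.
CD lower bound = min(13, 3 + 4 - 1) = min(13, 6) = 6.
Compute A + B mod 13 directly:
a = 3: 3+0=3, 3+3=6, 3+9=12, 3+10=0
a = 5: 5+0=5, 5+3=8, 5+9=1, 5+10=2
a = 12: 12+0=12, 12+3=2, 12+9=8, 12+10=9
A + B = {0, 1, 2, 3, 5, 6, 8, 9, 12}, so |A + B| = 9.
Verify: 9 ≥ 6? Yes ✓.

CD lower bound = 6, actual |A + B| = 9.


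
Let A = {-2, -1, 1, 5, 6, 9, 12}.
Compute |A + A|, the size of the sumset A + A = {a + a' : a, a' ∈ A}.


A + A = {a + a' : a, a' ∈ A}; |A| = 7.
General bounds: 2|A| - 1 ≤ |A + A| ≤ |A|(|A|+1)/2, i.e. 13 ≤ |A + A| ≤ 28.
Lower bound 2|A|-1 is attained iff A is an arithmetic progression.
Enumerate sums a + a' for a ≤ a' (symmetric, so this suffices):
a = -2: -2+-2=-4, -2+-1=-3, -2+1=-1, -2+5=3, -2+6=4, -2+9=7, -2+12=10
a = -1: -1+-1=-2, -1+1=0, -1+5=4, -1+6=5, -1+9=8, -1+12=11
a = 1: 1+1=2, 1+5=6, 1+6=7, 1+9=10, 1+12=13
a = 5: 5+5=10, 5+6=11, 5+9=14, 5+12=17
a = 6: 6+6=12, 6+9=15, 6+12=18
a = 9: 9+9=18, 9+12=21
a = 12: 12+12=24
Distinct sums: {-4, -3, -2, -1, 0, 2, 3, 4, 5, 6, 7, 8, 10, 11, 12, 13, 14, 15, 17, 18, 21, 24}
|A + A| = 22

|A + A| = 22


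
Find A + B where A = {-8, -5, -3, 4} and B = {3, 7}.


A + B = {a + b : a ∈ A, b ∈ B}.
Enumerate all |A|·|B| = 4·2 = 8 pairs (a, b) and collect distinct sums.
a = -8: -8+3=-5, -8+7=-1
a = -5: -5+3=-2, -5+7=2
a = -3: -3+3=0, -3+7=4
a = 4: 4+3=7, 4+7=11
Collecting distinct sums: A + B = {-5, -2, -1, 0, 2, 4, 7, 11}
|A + B| = 8

A + B = {-5, -2, -1, 0, 2, 4, 7, 11}


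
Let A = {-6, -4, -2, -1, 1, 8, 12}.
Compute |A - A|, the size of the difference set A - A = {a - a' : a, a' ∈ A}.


A - A = {a - a' : a, a' ∈ A}; |A| = 7.
Bounds: 2|A|-1 ≤ |A - A| ≤ |A|² - |A| + 1, i.e. 13 ≤ |A - A| ≤ 43.
Note: 0 ∈ A - A always (from a - a). The set is symmetric: if d ∈ A - A then -d ∈ A - A.
Enumerate nonzero differences d = a - a' with a > a' (then include -d):
Positive differences: {1, 2, 3, 4, 5, 7, 9, 10, 11, 12, 13, 14, 16, 18}
Full difference set: {0} ∪ (positive diffs) ∪ (negative diffs).
|A - A| = 1 + 2·14 = 29 (matches direct enumeration: 29).

|A - A| = 29


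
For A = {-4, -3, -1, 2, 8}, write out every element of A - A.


A - A = {a - a' : a, a' ∈ A}.
Compute a - a' for each ordered pair (a, a'):
a = -4: -4--4=0, -4--3=-1, -4--1=-3, -4-2=-6, -4-8=-12
a = -3: -3--4=1, -3--3=0, -3--1=-2, -3-2=-5, -3-8=-11
a = -1: -1--4=3, -1--3=2, -1--1=0, -1-2=-3, -1-8=-9
a = 2: 2--4=6, 2--3=5, 2--1=3, 2-2=0, 2-8=-6
a = 8: 8--4=12, 8--3=11, 8--1=9, 8-2=6, 8-8=0
Collecting distinct values (and noting 0 appears from a-a):
A - A = {-12, -11, -9, -6, -5, -3, -2, -1, 0, 1, 2, 3, 5, 6, 9, 11, 12}
|A - A| = 17

A - A = {-12, -11, -9, -6, -5, -3, -2, -1, 0, 1, 2, 3, 5, 6, 9, 11, 12}


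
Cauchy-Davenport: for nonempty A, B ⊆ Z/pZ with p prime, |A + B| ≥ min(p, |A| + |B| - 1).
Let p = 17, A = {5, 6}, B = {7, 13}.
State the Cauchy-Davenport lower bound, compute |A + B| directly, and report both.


Cauchy-Davenport: |A + B| ≥ min(p, |A| + |B| - 1) for A, B nonempty in Z/pZ.
|A| = 2, |B| = 2, p = 17.
CD lower bound = min(17, 2 + 2 - 1) = min(17, 3) = 3.
Compute A + B mod 17 directly:
a = 5: 5+7=12, 5+13=1
a = 6: 6+7=13, 6+13=2
A + B = {1, 2, 12, 13}, so |A + B| = 4.
Verify: 4 ≥ 3? Yes ✓.

CD lower bound = 3, actual |A + B| = 4.


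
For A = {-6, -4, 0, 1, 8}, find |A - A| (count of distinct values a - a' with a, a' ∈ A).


A - A = {a - a' : a, a' ∈ A}; |A| = 5.
Bounds: 2|A|-1 ≤ |A - A| ≤ |A|² - |A| + 1, i.e. 9 ≤ |A - A| ≤ 21.
Note: 0 ∈ A - A always (from a - a). The set is symmetric: if d ∈ A - A then -d ∈ A - A.
Enumerate nonzero differences d = a - a' with a > a' (then include -d):
Positive differences: {1, 2, 4, 5, 6, 7, 8, 12, 14}
Full difference set: {0} ∪ (positive diffs) ∪ (negative diffs).
|A - A| = 1 + 2·9 = 19 (matches direct enumeration: 19).

|A - A| = 19


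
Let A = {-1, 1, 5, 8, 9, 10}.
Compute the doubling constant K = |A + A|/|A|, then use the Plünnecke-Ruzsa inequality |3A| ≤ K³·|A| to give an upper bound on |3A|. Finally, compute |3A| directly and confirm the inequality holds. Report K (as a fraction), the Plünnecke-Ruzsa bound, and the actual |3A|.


|A| = 6.
Step 1: Compute A + A by enumerating all 36 pairs.
A + A = {-2, 0, 2, 4, 6, 7, 8, 9, 10, 11, 13, 14, 15, 16, 17, 18, 19, 20}, so |A + A| = 18.
Step 2: Doubling constant K = |A + A|/|A| = 18/6 = 18/6 ≈ 3.0000.
Step 3: Plünnecke-Ruzsa gives |3A| ≤ K³·|A| = (3.0000)³ · 6 ≈ 162.0000.
Step 4: Compute 3A = A + A + A directly by enumerating all triples (a,b,c) ∈ A³; |3A| = 30.
Step 5: Check 30 ≤ 162.0000? Yes ✓.

K = 18/6, Plünnecke-Ruzsa bound K³|A| ≈ 162.0000, |3A| = 30, inequality holds.


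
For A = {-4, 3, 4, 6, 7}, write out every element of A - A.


A - A = {a - a' : a, a' ∈ A}.
Compute a - a' for each ordered pair (a, a'):
a = -4: -4--4=0, -4-3=-7, -4-4=-8, -4-6=-10, -4-7=-11
a = 3: 3--4=7, 3-3=0, 3-4=-1, 3-6=-3, 3-7=-4
a = 4: 4--4=8, 4-3=1, 4-4=0, 4-6=-2, 4-7=-3
a = 6: 6--4=10, 6-3=3, 6-4=2, 6-6=0, 6-7=-1
a = 7: 7--4=11, 7-3=4, 7-4=3, 7-6=1, 7-7=0
Collecting distinct values (and noting 0 appears from a-a):
A - A = {-11, -10, -8, -7, -4, -3, -2, -1, 0, 1, 2, 3, 4, 7, 8, 10, 11}
|A - A| = 17

A - A = {-11, -10, -8, -7, -4, -3, -2, -1, 0, 1, 2, 3, 4, 7, 8, 10, 11}


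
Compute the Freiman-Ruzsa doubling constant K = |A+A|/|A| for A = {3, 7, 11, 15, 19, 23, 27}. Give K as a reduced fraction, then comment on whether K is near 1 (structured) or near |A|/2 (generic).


|A| = 7.
Compute A + A by enumerating all 49 pairs.
A + A = {6, 10, 14, 18, 22, 26, 30, 34, 38, 42, 46, 50, 54}, so |A + A| = 13.
K = |A + A| / |A| = 13/7 (already in lowest terms) ≈ 1.8571.
Reference: AP of size 7 gives K = 13/7 ≈ 1.8571; a fully generic set of size 7 gives K ≈ 4.0000.

|A| = 7, |A + A| = 13, K = 13/7.


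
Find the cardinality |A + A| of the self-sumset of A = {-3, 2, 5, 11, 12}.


A + A = {a + a' : a, a' ∈ A}; |A| = 5.
General bounds: 2|A| - 1 ≤ |A + A| ≤ |A|(|A|+1)/2, i.e. 9 ≤ |A + A| ≤ 15.
Lower bound 2|A|-1 is attained iff A is an arithmetic progression.
Enumerate sums a + a' for a ≤ a' (symmetric, so this suffices):
a = -3: -3+-3=-6, -3+2=-1, -3+5=2, -3+11=8, -3+12=9
a = 2: 2+2=4, 2+5=7, 2+11=13, 2+12=14
a = 5: 5+5=10, 5+11=16, 5+12=17
a = 11: 11+11=22, 11+12=23
a = 12: 12+12=24
Distinct sums: {-6, -1, 2, 4, 7, 8, 9, 10, 13, 14, 16, 17, 22, 23, 24}
|A + A| = 15

|A + A| = 15


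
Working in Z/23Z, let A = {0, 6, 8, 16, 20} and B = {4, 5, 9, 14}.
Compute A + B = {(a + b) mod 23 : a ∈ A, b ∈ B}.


Work in Z/23Z: reduce every sum a + b modulo 23.
Enumerate all 20 pairs:
a = 0: 0+4=4, 0+5=5, 0+9=9, 0+14=14
a = 6: 6+4=10, 6+5=11, 6+9=15, 6+14=20
a = 8: 8+4=12, 8+5=13, 8+9=17, 8+14=22
a = 16: 16+4=20, 16+5=21, 16+9=2, 16+14=7
a = 20: 20+4=1, 20+5=2, 20+9=6, 20+14=11
Distinct residues collected: {1, 2, 4, 5, 6, 7, 9, 10, 11, 12, 13, 14, 15, 17, 20, 21, 22}
|A + B| = 17 (out of 23 total residues).

A + B = {1, 2, 4, 5, 6, 7, 9, 10, 11, 12, 13, 14, 15, 17, 20, 21, 22}


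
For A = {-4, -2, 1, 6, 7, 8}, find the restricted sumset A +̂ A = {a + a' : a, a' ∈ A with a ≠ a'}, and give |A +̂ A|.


Restricted sumset: A +̂ A = {a + a' : a ∈ A, a' ∈ A, a ≠ a'}.
Equivalently, take A + A and drop any sum 2a that is achievable ONLY as a + a for a ∈ A (i.e. sums representable only with equal summands).
Enumerate pairs (a, a') with a < a' (symmetric, so each unordered pair gives one sum; this covers all a ≠ a'):
  -4 + -2 = -6
  -4 + 1 = -3
  -4 + 6 = 2
  -4 + 7 = 3
  -4 + 8 = 4
  -2 + 1 = -1
  -2 + 6 = 4
  -2 + 7 = 5
  -2 + 8 = 6
  1 + 6 = 7
  1 + 7 = 8
  1 + 8 = 9
  6 + 7 = 13
  6 + 8 = 14
  7 + 8 = 15
Collected distinct sums: {-6, -3, -1, 2, 3, 4, 5, 6, 7, 8, 9, 13, 14, 15}
|A +̂ A| = 14
(Reference bound: |A +̂ A| ≥ 2|A| - 3 for |A| ≥ 2, with |A| = 6 giving ≥ 9.)

|A +̂ A| = 14


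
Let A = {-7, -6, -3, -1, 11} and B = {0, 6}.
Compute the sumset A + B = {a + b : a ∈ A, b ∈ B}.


A + B = {a + b : a ∈ A, b ∈ B}.
Enumerate all |A|·|B| = 5·2 = 10 pairs (a, b) and collect distinct sums.
a = -7: -7+0=-7, -7+6=-1
a = -6: -6+0=-6, -6+6=0
a = -3: -3+0=-3, -3+6=3
a = -1: -1+0=-1, -1+6=5
a = 11: 11+0=11, 11+6=17
Collecting distinct sums: A + B = {-7, -6, -3, -1, 0, 3, 5, 11, 17}
|A + B| = 9

A + B = {-7, -6, -3, -1, 0, 3, 5, 11, 17}


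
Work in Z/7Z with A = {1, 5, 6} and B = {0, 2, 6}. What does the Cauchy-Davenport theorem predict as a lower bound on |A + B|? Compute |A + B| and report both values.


Cauchy-Davenport: |A + B| ≥ min(p, |A| + |B| - 1) for A, B nonempty in Z/pZ.
|A| = 3, |B| = 3, p = 7.
CD lower bound = min(7, 3 + 3 - 1) = min(7, 5) = 5.
Compute A + B mod 7 directly:
a = 1: 1+0=1, 1+2=3, 1+6=0
a = 5: 5+0=5, 5+2=0, 5+6=4
a = 6: 6+0=6, 6+2=1, 6+6=5
A + B = {0, 1, 3, 4, 5, 6}, so |A + B| = 6.
Verify: 6 ≥ 5? Yes ✓.

CD lower bound = 5, actual |A + B| = 6.


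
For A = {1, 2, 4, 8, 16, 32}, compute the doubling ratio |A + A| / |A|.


|A| = 6.
Compute A + A by enumerating all 36 pairs.
A + A = {2, 3, 4, 5, 6, 8, 9, 10, 12, 16, 17, 18, 20, 24, 32, 33, 34, 36, 40, 48, 64}, so |A + A| = 21.
K = |A + A| / |A| = 21/6 = 7/2 ≈ 3.5000.
Reference: AP of size 6 gives K = 11/6 ≈ 1.8333; a fully generic set of size 6 gives K ≈ 3.5000.

|A| = 6, |A + A| = 21, K = 21/6 = 7/2.


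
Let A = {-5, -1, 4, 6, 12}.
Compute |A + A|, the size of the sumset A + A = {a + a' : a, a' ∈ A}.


A + A = {a + a' : a, a' ∈ A}; |A| = 5.
General bounds: 2|A| - 1 ≤ |A + A| ≤ |A|(|A|+1)/2, i.e. 9 ≤ |A + A| ≤ 15.
Lower bound 2|A|-1 is attained iff A is an arithmetic progression.
Enumerate sums a + a' for a ≤ a' (symmetric, so this suffices):
a = -5: -5+-5=-10, -5+-1=-6, -5+4=-1, -5+6=1, -5+12=7
a = -1: -1+-1=-2, -1+4=3, -1+6=5, -1+12=11
a = 4: 4+4=8, 4+6=10, 4+12=16
a = 6: 6+6=12, 6+12=18
a = 12: 12+12=24
Distinct sums: {-10, -6, -2, -1, 1, 3, 5, 7, 8, 10, 11, 12, 16, 18, 24}
|A + A| = 15

|A + A| = 15


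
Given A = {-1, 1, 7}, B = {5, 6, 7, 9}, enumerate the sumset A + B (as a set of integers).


A + B = {a + b : a ∈ A, b ∈ B}.
Enumerate all |A|·|B| = 3·4 = 12 pairs (a, b) and collect distinct sums.
a = -1: -1+5=4, -1+6=5, -1+7=6, -1+9=8
a = 1: 1+5=6, 1+6=7, 1+7=8, 1+9=10
a = 7: 7+5=12, 7+6=13, 7+7=14, 7+9=16
Collecting distinct sums: A + B = {4, 5, 6, 7, 8, 10, 12, 13, 14, 16}
|A + B| = 10

A + B = {4, 5, 6, 7, 8, 10, 12, 13, 14, 16}


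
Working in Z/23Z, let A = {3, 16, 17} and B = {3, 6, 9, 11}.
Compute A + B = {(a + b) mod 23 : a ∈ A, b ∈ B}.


Work in Z/23Z: reduce every sum a + b modulo 23.
Enumerate all 12 pairs:
a = 3: 3+3=6, 3+6=9, 3+9=12, 3+11=14
a = 16: 16+3=19, 16+6=22, 16+9=2, 16+11=4
a = 17: 17+3=20, 17+6=0, 17+9=3, 17+11=5
Distinct residues collected: {0, 2, 3, 4, 5, 6, 9, 12, 14, 19, 20, 22}
|A + B| = 12 (out of 23 total residues).

A + B = {0, 2, 3, 4, 5, 6, 9, 12, 14, 19, 20, 22}


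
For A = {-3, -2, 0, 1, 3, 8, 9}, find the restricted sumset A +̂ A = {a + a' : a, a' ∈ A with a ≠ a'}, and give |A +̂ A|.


Restricted sumset: A +̂ A = {a + a' : a ∈ A, a' ∈ A, a ≠ a'}.
Equivalently, take A + A and drop any sum 2a that is achievable ONLY as a + a for a ∈ A (i.e. sums representable only with equal summands).
Enumerate pairs (a, a') with a < a' (symmetric, so each unordered pair gives one sum; this covers all a ≠ a'):
  -3 + -2 = -5
  -3 + 0 = -3
  -3 + 1 = -2
  -3 + 3 = 0
  -3 + 8 = 5
  -3 + 9 = 6
  -2 + 0 = -2
  -2 + 1 = -1
  -2 + 3 = 1
  -2 + 8 = 6
  -2 + 9 = 7
  0 + 1 = 1
  0 + 3 = 3
  0 + 8 = 8
  0 + 9 = 9
  1 + 3 = 4
  1 + 8 = 9
  1 + 9 = 10
  3 + 8 = 11
  3 + 9 = 12
  8 + 9 = 17
Collected distinct sums: {-5, -3, -2, -1, 0, 1, 3, 4, 5, 6, 7, 8, 9, 10, 11, 12, 17}
|A +̂ A| = 17
(Reference bound: |A +̂ A| ≥ 2|A| - 3 for |A| ≥ 2, with |A| = 7 giving ≥ 11.)

|A +̂ A| = 17


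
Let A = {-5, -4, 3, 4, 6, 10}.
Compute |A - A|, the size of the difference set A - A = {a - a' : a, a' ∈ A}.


A - A = {a - a' : a, a' ∈ A}; |A| = 6.
Bounds: 2|A|-1 ≤ |A - A| ≤ |A|² - |A| + 1, i.e. 11 ≤ |A - A| ≤ 31.
Note: 0 ∈ A - A always (from a - a). The set is symmetric: if d ∈ A - A then -d ∈ A - A.
Enumerate nonzero differences d = a - a' with a > a' (then include -d):
Positive differences: {1, 2, 3, 4, 6, 7, 8, 9, 10, 11, 14, 15}
Full difference set: {0} ∪ (positive diffs) ∪ (negative diffs).
|A - A| = 1 + 2·12 = 25 (matches direct enumeration: 25).

|A - A| = 25


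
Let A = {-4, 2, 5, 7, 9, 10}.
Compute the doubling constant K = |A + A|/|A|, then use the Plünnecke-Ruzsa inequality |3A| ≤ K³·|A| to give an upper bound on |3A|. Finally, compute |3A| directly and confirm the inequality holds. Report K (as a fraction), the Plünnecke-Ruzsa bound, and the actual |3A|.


|A| = 6.
Step 1: Compute A + A by enumerating all 36 pairs.
A + A = {-8, -2, 1, 3, 4, 5, 6, 7, 9, 10, 11, 12, 14, 15, 16, 17, 18, 19, 20}, so |A + A| = 19.
Step 2: Doubling constant K = |A + A|/|A| = 19/6 = 19/6 ≈ 3.1667.
Step 3: Plünnecke-Ruzsa gives |3A| ≤ K³·|A| = (3.1667)³ · 6 ≈ 190.5278.
Step 4: Compute 3A = A + A + A directly by enumerating all triples (a,b,c) ∈ A³; |3A| = 34.
Step 5: Check 34 ≤ 190.5278? Yes ✓.

K = 19/6, Plünnecke-Ruzsa bound K³|A| ≈ 190.5278, |3A| = 34, inequality holds.


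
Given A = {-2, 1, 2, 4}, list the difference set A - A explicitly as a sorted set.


A - A = {a - a' : a, a' ∈ A}.
Compute a - a' for each ordered pair (a, a'):
a = -2: -2--2=0, -2-1=-3, -2-2=-4, -2-4=-6
a = 1: 1--2=3, 1-1=0, 1-2=-1, 1-4=-3
a = 2: 2--2=4, 2-1=1, 2-2=0, 2-4=-2
a = 4: 4--2=6, 4-1=3, 4-2=2, 4-4=0
Collecting distinct values (and noting 0 appears from a-a):
A - A = {-6, -4, -3, -2, -1, 0, 1, 2, 3, 4, 6}
|A - A| = 11

A - A = {-6, -4, -3, -2, -1, 0, 1, 2, 3, 4, 6}


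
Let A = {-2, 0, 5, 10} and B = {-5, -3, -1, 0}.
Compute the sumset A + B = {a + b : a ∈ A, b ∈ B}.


A + B = {a + b : a ∈ A, b ∈ B}.
Enumerate all |A|·|B| = 4·4 = 16 pairs (a, b) and collect distinct sums.
a = -2: -2+-5=-7, -2+-3=-5, -2+-1=-3, -2+0=-2
a = 0: 0+-5=-5, 0+-3=-3, 0+-1=-1, 0+0=0
a = 5: 5+-5=0, 5+-3=2, 5+-1=4, 5+0=5
a = 10: 10+-5=5, 10+-3=7, 10+-1=9, 10+0=10
Collecting distinct sums: A + B = {-7, -5, -3, -2, -1, 0, 2, 4, 5, 7, 9, 10}
|A + B| = 12

A + B = {-7, -5, -3, -2, -1, 0, 2, 4, 5, 7, 9, 10}


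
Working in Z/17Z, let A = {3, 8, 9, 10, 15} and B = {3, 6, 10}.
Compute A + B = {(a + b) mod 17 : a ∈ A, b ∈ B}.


Work in Z/17Z: reduce every sum a + b modulo 17.
Enumerate all 15 pairs:
a = 3: 3+3=6, 3+6=9, 3+10=13
a = 8: 8+3=11, 8+6=14, 8+10=1
a = 9: 9+3=12, 9+6=15, 9+10=2
a = 10: 10+3=13, 10+6=16, 10+10=3
a = 15: 15+3=1, 15+6=4, 15+10=8
Distinct residues collected: {1, 2, 3, 4, 6, 8, 9, 11, 12, 13, 14, 15, 16}
|A + B| = 13 (out of 17 total residues).

A + B = {1, 2, 3, 4, 6, 8, 9, 11, 12, 13, 14, 15, 16}


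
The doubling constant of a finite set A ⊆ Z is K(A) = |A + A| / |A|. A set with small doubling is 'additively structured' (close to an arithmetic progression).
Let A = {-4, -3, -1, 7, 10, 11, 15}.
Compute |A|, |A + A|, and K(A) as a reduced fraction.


|A| = 7.
Compute A + A by enumerating all 49 pairs.
A + A = {-8, -7, -6, -5, -4, -2, 3, 4, 6, 7, 8, 9, 10, 11, 12, 14, 17, 18, 20, 21, 22, 25, 26, 30}, so |A + A| = 24.
K = |A + A| / |A| = 24/7 (already in lowest terms) ≈ 3.4286.
Reference: AP of size 7 gives K = 13/7 ≈ 1.8571; a fully generic set of size 7 gives K ≈ 4.0000.

|A| = 7, |A + A| = 24, K = 24/7.


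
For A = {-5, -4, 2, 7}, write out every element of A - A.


A - A = {a - a' : a, a' ∈ A}.
Compute a - a' for each ordered pair (a, a'):
a = -5: -5--5=0, -5--4=-1, -5-2=-7, -5-7=-12
a = -4: -4--5=1, -4--4=0, -4-2=-6, -4-7=-11
a = 2: 2--5=7, 2--4=6, 2-2=0, 2-7=-5
a = 7: 7--5=12, 7--4=11, 7-2=5, 7-7=0
Collecting distinct values (and noting 0 appears from a-a):
A - A = {-12, -11, -7, -6, -5, -1, 0, 1, 5, 6, 7, 11, 12}
|A - A| = 13

A - A = {-12, -11, -7, -6, -5, -1, 0, 1, 5, 6, 7, 11, 12}


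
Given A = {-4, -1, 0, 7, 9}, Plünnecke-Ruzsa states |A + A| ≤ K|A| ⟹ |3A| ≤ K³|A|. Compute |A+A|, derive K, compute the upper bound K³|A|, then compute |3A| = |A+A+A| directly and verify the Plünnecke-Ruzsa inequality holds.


|A| = 5.
Step 1: Compute A + A by enumerating all 25 pairs.
A + A = {-8, -5, -4, -2, -1, 0, 3, 5, 6, 7, 8, 9, 14, 16, 18}, so |A + A| = 15.
Step 2: Doubling constant K = |A + A|/|A| = 15/5 = 15/5 ≈ 3.0000.
Step 3: Plünnecke-Ruzsa gives |3A| ≤ K³·|A| = (3.0000)³ · 5 ≈ 135.0000.
Step 4: Compute 3A = A + A + A directly by enumerating all triples (a,b,c) ∈ A³; |3A| = 31.
Step 5: Check 31 ≤ 135.0000? Yes ✓.

K = 15/5, Plünnecke-Ruzsa bound K³|A| ≈ 135.0000, |3A| = 31, inequality holds.
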